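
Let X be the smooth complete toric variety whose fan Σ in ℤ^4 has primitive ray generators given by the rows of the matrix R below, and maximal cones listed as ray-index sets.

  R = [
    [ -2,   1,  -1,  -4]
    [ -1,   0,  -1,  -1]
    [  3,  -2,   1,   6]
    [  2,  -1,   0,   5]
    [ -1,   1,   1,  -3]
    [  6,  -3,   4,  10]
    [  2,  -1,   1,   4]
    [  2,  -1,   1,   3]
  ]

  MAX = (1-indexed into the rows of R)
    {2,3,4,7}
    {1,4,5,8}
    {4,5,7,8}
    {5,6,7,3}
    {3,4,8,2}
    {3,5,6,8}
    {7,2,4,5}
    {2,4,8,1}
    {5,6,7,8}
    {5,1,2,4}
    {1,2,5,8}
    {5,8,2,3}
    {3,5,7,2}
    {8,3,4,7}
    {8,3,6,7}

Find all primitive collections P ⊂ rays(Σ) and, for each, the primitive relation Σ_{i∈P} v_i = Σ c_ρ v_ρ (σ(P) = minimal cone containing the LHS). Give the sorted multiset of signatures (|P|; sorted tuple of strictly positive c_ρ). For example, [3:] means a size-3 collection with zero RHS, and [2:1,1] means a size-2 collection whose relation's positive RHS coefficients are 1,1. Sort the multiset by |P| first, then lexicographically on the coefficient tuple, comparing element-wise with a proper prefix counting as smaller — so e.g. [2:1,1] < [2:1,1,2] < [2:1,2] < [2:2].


9 minimal non-faces of Δ(Σ) (on 8 rays):

  • {1,7}:  v_{1} + v_{7} = 0  ⇒ sig = [2:]
  • {1,3}:  v_{1} + v_{3} = v_{2} + v_{8}  ⇒ sig = [2:1,1]
  • {1,6}:  v_{1} + v_{6} = v_{3} + v_{5} + v_{8}  ⇒ sig = [2:1,1,1]
  • {2,6}:  v_{2} + v_{6} = 2·v_{3} + v_{5}  ⇒ sig = [2:1,2]
  • {4,6}:  v_{4} + v_{6} = 3·v_{7} + v_{8}  ⇒ sig = [2:1,3]
  • {2,7,8}:  v_{2} + v_{7} + v_{8} = v_{3}  ⇒ sig = [3:1]
  • {3,4,5}:  v_{3} + v_{4} + v_{5} = 2·v_{7}  ⇒ sig = [3:2]
  • {2,4,5,8}:  v_{2} + v_{4} + v_{5} + v_{8} = v_{7}  ⇒ sig = [4:1]
  • {3,5,7,8}:  v_{3} + v_{5} + v_{7} + v_{8} = v_{6}  ⇒ sig = [4:1]

so the primitive-relation signature multiset is
[[2:], [2:1,1], [2:1,1,1], [2:1,2], [2:1,3], [3:1], [3:2], [4:1], [4:1]]


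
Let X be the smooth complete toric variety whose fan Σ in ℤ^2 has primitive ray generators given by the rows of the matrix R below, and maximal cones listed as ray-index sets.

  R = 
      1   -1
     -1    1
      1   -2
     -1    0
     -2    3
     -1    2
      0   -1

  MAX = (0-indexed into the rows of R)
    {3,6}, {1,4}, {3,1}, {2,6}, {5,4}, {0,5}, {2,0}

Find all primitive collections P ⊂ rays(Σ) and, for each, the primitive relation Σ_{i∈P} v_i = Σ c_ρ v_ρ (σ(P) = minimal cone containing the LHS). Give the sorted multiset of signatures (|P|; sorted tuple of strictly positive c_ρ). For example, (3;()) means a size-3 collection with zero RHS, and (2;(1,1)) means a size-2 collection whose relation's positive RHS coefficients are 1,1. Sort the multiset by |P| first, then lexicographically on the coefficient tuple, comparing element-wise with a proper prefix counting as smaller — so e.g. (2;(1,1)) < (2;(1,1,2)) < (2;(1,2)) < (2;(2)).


Δ(Σ) — 7 vertices, 14 min non-faces:

  • {0,1}:  v_{0} + v_{1} = 0  ⇒ sig = (2;())
  • {2,5}:  v_{2} + v_{5} = 0  ⇒ sig = (2;())
  • {0,3}:  v_{0} + v_{3} = v_{6}  ⇒ sig = (2;(1))
  • {0,4}:  v_{0} + v_{4} = v_{5}  ⇒ sig = (2;(1))
  • {0,6}:  v_{0} + v_{6} = v_{2}  ⇒ sig = (2;(1))
  • {1,2}:  v_{1} + v_{2} = v_{6}  ⇒ sig = (2;(1))
  • {1,5}:  v_{1} + v_{5} = v_{4}  ⇒ sig = (2;(1))
  • {1,6}:  v_{1} + v_{6} = v_{3}  ⇒ sig = (2;(1))
  • {2,4}:  v_{2} + v_{4} = v_{1}  ⇒ sig = (2;(1))
  • {5,6}:  v_{5} + v_{6} = v_{1}  ⇒ sig = (2;(1))
  • {2,3}:  v_{2} + v_{3} = 2·v_{6}  ⇒ sig = (2;(2))
  • {3,5}:  v_{3} + v_{5} = 2·v_{1}  ⇒ sig = (2;(2))
  • {4,6}:  v_{4} + v_{6} = 2·v_{1}  ⇒ sig = (2;(2))
  • {3,4}:  v_{3} + v_{4} = 3·v_{1}  ⇒ sig = (2;(3))

Sorted signature multiset PRS(X):
    (2;())
    (2;())
    (2;(1))
    (2;(1))
    (2;(1))
    (2;(1))
    (2;(1))
    (2;(1))
    (2;(1))
    (2;(1))
    (2;(2))
    (2;(2))
    (2;(2))
    (2;(3))


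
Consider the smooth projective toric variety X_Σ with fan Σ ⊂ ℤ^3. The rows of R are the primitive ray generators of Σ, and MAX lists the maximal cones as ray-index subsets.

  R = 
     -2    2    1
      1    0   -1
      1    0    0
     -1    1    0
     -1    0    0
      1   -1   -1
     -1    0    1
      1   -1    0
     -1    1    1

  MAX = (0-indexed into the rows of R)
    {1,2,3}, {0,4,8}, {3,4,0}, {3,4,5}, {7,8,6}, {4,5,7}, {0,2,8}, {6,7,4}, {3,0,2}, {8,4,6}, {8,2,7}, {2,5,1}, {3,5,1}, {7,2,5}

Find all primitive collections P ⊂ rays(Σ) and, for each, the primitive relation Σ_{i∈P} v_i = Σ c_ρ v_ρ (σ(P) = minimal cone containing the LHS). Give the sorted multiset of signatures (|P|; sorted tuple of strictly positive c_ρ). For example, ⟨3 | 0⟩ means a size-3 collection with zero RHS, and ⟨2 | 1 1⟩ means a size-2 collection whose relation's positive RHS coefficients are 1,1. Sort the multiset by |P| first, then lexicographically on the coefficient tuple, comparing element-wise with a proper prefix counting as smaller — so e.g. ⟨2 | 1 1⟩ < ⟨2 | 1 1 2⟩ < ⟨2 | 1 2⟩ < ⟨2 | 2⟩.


17 collections generate NE(X_Σ); each relation:

  • {1,6}:  v_{1} + v_{6} = 0  ⇒ sig = ⟨2 | 0⟩
  • {2,4}:  v_{2} + v_{4} = 0  ⇒ sig = ⟨2 | 0⟩
  • {3,7}:  v_{3} + v_{7} = 0  ⇒ sig = ⟨2 | 0⟩
  • {5,8}:  v_{5} + v_{8} = 0  ⇒ sig = ⟨2 | 0⟩
  • {0,5}:  v_{0} + v_{5} = v_{3}  ⇒ sig = ⟨2 | 1⟩
  • {0,7}:  v_{0} + v_{7} = v_{8}  ⇒ sig = ⟨2 | 1⟩
  • {3,8}:  v_{3} + v_{8} = v_{0}  ⇒ sig = ⟨2 | 1⟩
  • {1,4}:  v_{1} + v_{4} = v_{3} + v_{5}  ⇒ sig = ⟨2 | 1 1⟩
  • {1,7}:  v_{1} + v_{7} = v_{2} + v_{5}  ⇒ sig = ⟨2 | 1 1⟩
  • {1,8}:  v_{1} + v_{8} = v_{2} + v_{3}  ⇒ sig = ⟨2 | 1 1⟩
  • {2,6}:  v_{2} + v_{6} = v_{7} + v_{8}  ⇒ sig = ⟨2 | 1 1⟩
  • {3,6}:  v_{3} + v_{6} = v_{4} + v_{8}  ⇒ sig = ⟨2 | 1 1⟩
  • {5,6}:  v_{5} + v_{6} = v_{4} + v_{7}  ⇒ sig = ⟨2 | 1 1⟩
  • {0,1}:  v_{0} + v_{1} = v_{2} + 2·v_{3}  ⇒ sig = ⟨2 | 1 2⟩
  • {0,6}:  v_{0} + v_{6} = v_{4} + 2·v_{8}  ⇒ sig = ⟨2 | 1 2⟩
  • {2,3,5}:  v_{2} + v_{3} + v_{5} = v_{1}  ⇒ sig = ⟨3 | 1⟩
  • {4,7,8}:  v_{4} + v_{7} + v_{8} = v_{6}  ⇒ sig = ⟨3 | 1⟩

so the primitive-relation signature multiset is
{ ⟨2 | 0⟩ ×4,  ⟨2 | 1⟩ ×3,  ⟨2 | 1 1⟩ ×6,  ⟨2 | 1 2⟩ ×2,  ⟨3 | 1⟩ ×2 }


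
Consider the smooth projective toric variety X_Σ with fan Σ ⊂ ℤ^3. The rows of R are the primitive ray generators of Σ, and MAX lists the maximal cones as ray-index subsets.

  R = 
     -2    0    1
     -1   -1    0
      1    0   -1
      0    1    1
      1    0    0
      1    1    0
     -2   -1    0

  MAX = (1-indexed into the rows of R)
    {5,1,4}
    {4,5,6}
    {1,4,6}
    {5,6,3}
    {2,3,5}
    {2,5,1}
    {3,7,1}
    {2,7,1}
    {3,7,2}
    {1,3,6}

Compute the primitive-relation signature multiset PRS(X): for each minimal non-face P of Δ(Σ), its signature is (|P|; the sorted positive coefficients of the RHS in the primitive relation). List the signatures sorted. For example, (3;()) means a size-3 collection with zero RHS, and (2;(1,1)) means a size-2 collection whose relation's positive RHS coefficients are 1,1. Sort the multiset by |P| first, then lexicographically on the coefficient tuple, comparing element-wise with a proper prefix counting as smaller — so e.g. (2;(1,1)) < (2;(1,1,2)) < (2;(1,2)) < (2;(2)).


Δ(Σ) — 7 vertices, 9 min non-faces:

  P={2,6}:  v_{2} + v_{6} = 0  →  sig = (2;())
  P={3,4}:  v_{3} + v_{4} = v_{6}  →  sig = (2;(1))
  P={4,7}:  v_{4} + v_{7} = v_{1}  →  sig = (2;(1))
  P={5,7}:  v_{5} + v_{7} = v_{2}  →  sig = (2;(1))
  P={2,4}:  v_{2} + v_{4} = v_{1} + v_{5}  →  sig = (2;(1,1))
  P={6,7}:  v_{6} + v_{7} = v_{1} + v_{3}  →  sig = (2;(1,1))
  P={1,3,5}:  v_{1} + v_{3} + v_{5} = 0  →  sig = (3;())
  P={1,2,3}:  v_{1} + v_{2} + v_{3} = v_{7}  →  sig = (3;(1))
  P={1,5,6}:  v_{1} + v_{5} + v_{6} = v_{4}  →  sig = (3;(1))

so the primitive-relation signature multiset is
    (2;())
    (2;(1))
    (2;(1))
    (2;(1))
    (2;(1,1))
    (2;(1,1))
    (3;())
    (3;(1))
    (3;(1))


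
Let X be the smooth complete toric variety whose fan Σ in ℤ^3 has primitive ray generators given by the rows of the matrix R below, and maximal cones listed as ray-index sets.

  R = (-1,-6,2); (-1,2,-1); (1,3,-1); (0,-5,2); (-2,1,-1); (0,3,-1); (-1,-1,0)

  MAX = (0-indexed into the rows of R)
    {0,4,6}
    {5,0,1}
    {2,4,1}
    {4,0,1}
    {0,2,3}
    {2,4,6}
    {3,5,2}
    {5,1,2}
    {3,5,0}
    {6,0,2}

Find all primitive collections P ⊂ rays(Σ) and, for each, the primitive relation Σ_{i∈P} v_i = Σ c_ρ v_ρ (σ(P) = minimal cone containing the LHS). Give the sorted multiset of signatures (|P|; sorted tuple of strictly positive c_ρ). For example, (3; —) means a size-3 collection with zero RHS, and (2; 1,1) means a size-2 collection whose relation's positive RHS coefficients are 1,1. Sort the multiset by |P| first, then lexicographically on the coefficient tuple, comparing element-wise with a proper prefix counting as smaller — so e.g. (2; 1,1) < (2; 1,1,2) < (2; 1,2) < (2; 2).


9 collections generate NE(X_Σ); each relation:

  {1,6}:  v_{1} + v_{6} = v_{4}  ⇒ sig = (2; 1)
  {3,6}:  v_{3} + v_{6} = v_{0}  ⇒ sig = (2; 1)
  {5,6}:  v_{5} + v_{6} = v_{1}  ⇒ sig = (2; 1)
  {1,3}:  v_{1} + v_{3} = v_{0} + v_{5}  ⇒ sig = (2; 1,1)
  {3,4}:  v_{3} + v_{4} = v_{0} + v_{1}  ⇒ sig = (2; 1,1)
  {4,5}:  v_{4} + v_{5} = 2·v_{1}  ⇒ sig = (2; 2)
  {0,2,5}:  v_{0} + v_{2} + v_{5} = 0  ⇒ sig = (3; —)
  {0,1,2}:  v_{0} + v_{1} + v_{2} = v_{6}  ⇒ sig = (3; 1)
  {0,2,4}:  v_{0} + v_{2} + v_{4} = 2·v_{6}  ⇒ sig = (3; 2)

Signatures (|P|; sorted positive RHS coefficients), sorted:
    (2; 1)
    (2; 1)
    (2; 1)
    (2; 1,1)
    (2; 1,1)
    (2; 2)
    (3; —)
    (3; 1)
    (3; 2)


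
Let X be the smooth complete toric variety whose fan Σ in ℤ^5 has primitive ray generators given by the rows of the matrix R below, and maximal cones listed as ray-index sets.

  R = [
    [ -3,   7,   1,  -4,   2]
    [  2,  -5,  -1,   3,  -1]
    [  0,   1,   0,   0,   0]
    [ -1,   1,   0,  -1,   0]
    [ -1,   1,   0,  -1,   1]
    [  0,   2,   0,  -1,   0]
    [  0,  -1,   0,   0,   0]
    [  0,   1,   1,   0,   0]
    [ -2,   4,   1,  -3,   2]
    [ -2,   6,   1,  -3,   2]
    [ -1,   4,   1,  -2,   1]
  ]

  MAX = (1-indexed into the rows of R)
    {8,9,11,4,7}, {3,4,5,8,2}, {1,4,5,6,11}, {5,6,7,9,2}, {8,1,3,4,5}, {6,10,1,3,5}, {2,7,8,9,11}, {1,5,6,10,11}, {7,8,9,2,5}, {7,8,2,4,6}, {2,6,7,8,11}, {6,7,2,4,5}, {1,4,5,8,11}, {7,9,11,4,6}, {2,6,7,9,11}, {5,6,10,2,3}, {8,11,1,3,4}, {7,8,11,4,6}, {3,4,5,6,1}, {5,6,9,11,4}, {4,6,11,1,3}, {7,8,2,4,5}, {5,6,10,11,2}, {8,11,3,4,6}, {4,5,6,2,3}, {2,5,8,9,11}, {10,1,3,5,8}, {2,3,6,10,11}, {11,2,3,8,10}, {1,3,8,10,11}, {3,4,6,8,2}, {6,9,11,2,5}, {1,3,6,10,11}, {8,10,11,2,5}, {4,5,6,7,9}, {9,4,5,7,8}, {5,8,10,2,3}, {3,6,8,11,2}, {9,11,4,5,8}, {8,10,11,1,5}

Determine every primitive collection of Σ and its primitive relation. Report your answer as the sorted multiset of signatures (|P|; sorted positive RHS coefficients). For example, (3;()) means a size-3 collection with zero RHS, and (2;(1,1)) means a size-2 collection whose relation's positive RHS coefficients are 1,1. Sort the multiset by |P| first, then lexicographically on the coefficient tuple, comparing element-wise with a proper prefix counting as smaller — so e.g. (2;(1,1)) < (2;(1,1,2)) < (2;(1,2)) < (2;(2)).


Primitive collections (16):

  P={3,7}:  v_{3} + v_{7} = 0 ; sig = (2;())
  P={4,10}:  v_{4} + v_{10} = v_{1} ; sig = (2;(1))
  P={1,2}:  v_{1} + v_{2} = v_{3} + v_{5} ; sig = (2;(1,1))
  P={3,9}:  v_{3} + v_{9} = v_{5} + v_{11} ; sig = (2;(1,1))
  P={7,10}:  v_{7} + v_{10} = v_{5} + v_{11} ; sig = (2;(1,1))
  P={1,7}:  v_{1} + v_{7} = v_{4} + v_{5} + v_{11} ; sig = (2;(1,1,1))
  P={1,9}:  v_{1} + v_{9} = v_{4} + 2·v_{5} + 2·v_{11} ; sig = (2;(1,2,2))
  P={9,10}:  v_{9} + v_{10} = 2·v_{5} + 2·v_{11} ; sig = (2;(2,2))
  P={2,4,11}:  v_{2} + v_{4} + v_{11} = 0 ; sig = (3;())
  P={3,5,11}:  v_{3} + v_{5} + v_{11} = v_{10} ; sig = (3;(1))
  P={5,6,8}:  v_{5} + v_{6} + v_{8} = v_{11} ; sig = (3;(1))
  P={5,7,11}:  v_{5} + v_{7} + v_{11} = v_{9} ; sig = (3;(1))
  P={2,4,9}:  v_{2} + v_{4} + v_{9} = v_{5} + v_{7} ; sig = (3;(1,1))
  P={1,6,8}:  v_{1} + v_{6} + v_{8} = v_{3} + v_{4} + 2·v_{11} ; sig = (3;(1,1,2))
  P={6,8,9}:  v_{6} + v_{8} + v_{9} = v_{7} + 2·v_{11} ; sig = (3;(1,2))
  P={6,8,10}:  v_{6} + v_{8} + v_{10} = v_{3} + 2·v_{11} ; sig = (3;(1,2))

Hence PRS(X_Σ) =
    (2;())
    (2;(1))
    (2;(1,1))
    (2;(1,1))
    (2;(1,1))
    (2;(1,1,1))
    (2;(1,2,2))
    (2;(2,2))
    (3;())
    (3;(1))
    (3;(1))
    (3;(1))
    (3;(1,1))
    (3;(1,1,2))
    (3;(1,2))
    (3;(1,2))


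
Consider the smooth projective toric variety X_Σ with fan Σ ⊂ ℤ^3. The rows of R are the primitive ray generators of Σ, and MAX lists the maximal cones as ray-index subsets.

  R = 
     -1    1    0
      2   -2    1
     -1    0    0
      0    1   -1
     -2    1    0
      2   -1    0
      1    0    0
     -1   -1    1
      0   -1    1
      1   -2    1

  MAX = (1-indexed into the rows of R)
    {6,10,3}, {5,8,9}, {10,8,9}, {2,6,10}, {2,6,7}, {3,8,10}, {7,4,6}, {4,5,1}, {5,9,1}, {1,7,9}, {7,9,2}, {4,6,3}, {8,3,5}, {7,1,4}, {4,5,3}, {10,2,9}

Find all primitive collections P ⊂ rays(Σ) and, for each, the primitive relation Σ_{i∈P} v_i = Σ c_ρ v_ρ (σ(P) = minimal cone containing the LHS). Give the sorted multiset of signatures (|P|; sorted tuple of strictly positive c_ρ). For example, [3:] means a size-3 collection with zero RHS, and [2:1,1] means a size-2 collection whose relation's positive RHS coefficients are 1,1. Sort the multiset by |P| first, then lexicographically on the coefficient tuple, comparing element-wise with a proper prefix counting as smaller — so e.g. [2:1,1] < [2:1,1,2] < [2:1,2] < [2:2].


21 collections generate NE(X_Σ); each relation:

  P = {3,7}:  v_{3} + v_{7} = 0  ⟹  sig = [2:]
  P = {4,9}:  v_{4} + v_{9} = 0  ⟹  sig = [2:]
  P = {5,6}:  v_{5} + v_{6} = 0  ⟹  sig = [2:]
  P = {1,3}:  v_{1} + v_{3} = v_{5}  ⟹  sig = [2:1]
  P = {1,6}:  v_{1} + v_{6} = v_{7}  ⟹  sig = [2:1]
  P = {1,10}:  v_{1} + v_{10} = v_{9}  ⟹  sig = [2:1]
  P = {2,3}:  v_{2} + v_{3} = v_{10}  ⟹  sig = [2:1]
  P = {2,4}:  v_{2} + v_{4} = v_{6}  ⟹  sig = [2:1]
  P = {2,5}:  v_{2} + v_{5} = v_{9}  ⟹  sig = [2:1]
  P = {3,9}:  v_{3} + v_{9} = v_{8}  ⟹  sig = [2:1]
  P = {4,8}:  v_{4} + v_{8} = v_{3}  ⟹  sig = [2:1]
  P = {5,7}:  v_{5} + v_{7} = v_{1}  ⟹  sig = [2:1]
  P = {5,10}:  v_{5} + v_{10} = v_{8}  ⟹  sig = [2:1]
  P = {6,8}:  v_{6} + v_{8} = v_{10}  ⟹  sig = [2:1]
  P = {6,9}:  v_{6} + v_{9} = v_{2}  ⟹  sig = [2:1]
  P = {7,8}:  v_{7} + v_{8} = v_{9}  ⟹  sig = [2:1]
  P = {7,10}:  v_{7} + v_{10} = v_{2}  ⟹  sig = [2:1]
  P = {1,2}:  v_{1} + v_{2} = v_{7} + v_{9}  ⟹  sig = [2:1,1]
  P = {1,8}:  v_{1} + v_{8} = v_{5} + v_{9}  ⟹  sig = [2:1,1]
  P = {2,8}:  v_{2} + v_{8} = v_{9} + v_{10}  ⟹  sig = [2:1,1]
  P = {4,10}:  v_{4} + v_{10} = v_{3} + v_{6}  ⟹  sig = [2:1,1]

so the primitive-relation signature multiset is
{ [2:] ×3,  [2:1] ×14,  [2:1,1] ×4 }


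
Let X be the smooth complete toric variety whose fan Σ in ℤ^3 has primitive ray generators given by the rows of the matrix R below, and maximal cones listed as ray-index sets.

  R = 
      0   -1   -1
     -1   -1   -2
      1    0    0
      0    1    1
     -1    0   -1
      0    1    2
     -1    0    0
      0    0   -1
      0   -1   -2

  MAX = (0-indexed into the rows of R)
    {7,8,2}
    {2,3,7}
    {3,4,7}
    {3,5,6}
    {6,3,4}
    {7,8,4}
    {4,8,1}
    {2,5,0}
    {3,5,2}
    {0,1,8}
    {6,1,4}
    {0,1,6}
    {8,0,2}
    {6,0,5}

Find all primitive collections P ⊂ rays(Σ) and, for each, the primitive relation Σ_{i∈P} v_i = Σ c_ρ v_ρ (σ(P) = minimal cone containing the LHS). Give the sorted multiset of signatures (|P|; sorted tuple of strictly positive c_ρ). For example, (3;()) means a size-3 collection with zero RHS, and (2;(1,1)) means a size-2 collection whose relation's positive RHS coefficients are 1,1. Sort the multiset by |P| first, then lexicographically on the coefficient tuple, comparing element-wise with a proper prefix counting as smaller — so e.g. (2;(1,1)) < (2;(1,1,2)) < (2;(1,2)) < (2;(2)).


The 15 primitive collections of Σ (r=9, n=3):

  P = {0,3}:  v_{0} + v_{3} = 0  ⟹  sig = (2;())
  P = {2,6}:  v_{2} + v_{6} = 0  ⟹  sig = (2;())
  P = {5,8}:  v_{5} + v_{8} = 0  ⟹  sig = (2;())
  P = {0,4}:  v_{0} + v_{4} = v_{1}  ⟹  sig = (2;(1))
  P = {0,7}:  v_{0} + v_{7} = v_{8}  ⟹  sig = (2;(1))
  P = {1,2}:  v_{1} + v_{2} = v_{8}  ⟹  sig = (2;(1))
  P = {1,3}:  v_{1} + v_{3} = v_{4}  ⟹  sig = (2;(1))
  P = {1,5}:  v_{1} + v_{5} = v_{6}  ⟹  sig = (2;(1))
  P = {2,4}:  v_{2} + v_{4} = v_{7}  ⟹  sig = (2;(1))
  P = {3,8}:  v_{3} + v_{8} = v_{7}  ⟹  sig = (2;(1))
  P = {5,7}:  v_{5} + v_{7} = v_{3}  ⟹  sig = (2;(1))
  P = {6,7}:  v_{6} + v_{7} = v_{4}  ⟹  sig = (2;(1))
  P = {6,8}:  v_{6} + v_{8} = v_{1}  ⟹  sig = (2;(1))
  P = {1,7}:  v_{1} + v_{7} = v_{4} + v_{8}  ⟹  sig = (2;(1,1))
  P = {4,5}:  v_{4} + v_{5} = v_{3} + v_{6}  ⟹  sig = (2;(1,1))

so the primitive-relation signature multiset is
[(2;()), (2;()), (2;()), (2;(1)), (2;(1)), (2;(1)), (2;(1)), (2;(1)), (2;(1)), (2;(1)), (2;(1)), (2;(1)), (2;(1)), (2;(1,1)), (2;(1,1))]


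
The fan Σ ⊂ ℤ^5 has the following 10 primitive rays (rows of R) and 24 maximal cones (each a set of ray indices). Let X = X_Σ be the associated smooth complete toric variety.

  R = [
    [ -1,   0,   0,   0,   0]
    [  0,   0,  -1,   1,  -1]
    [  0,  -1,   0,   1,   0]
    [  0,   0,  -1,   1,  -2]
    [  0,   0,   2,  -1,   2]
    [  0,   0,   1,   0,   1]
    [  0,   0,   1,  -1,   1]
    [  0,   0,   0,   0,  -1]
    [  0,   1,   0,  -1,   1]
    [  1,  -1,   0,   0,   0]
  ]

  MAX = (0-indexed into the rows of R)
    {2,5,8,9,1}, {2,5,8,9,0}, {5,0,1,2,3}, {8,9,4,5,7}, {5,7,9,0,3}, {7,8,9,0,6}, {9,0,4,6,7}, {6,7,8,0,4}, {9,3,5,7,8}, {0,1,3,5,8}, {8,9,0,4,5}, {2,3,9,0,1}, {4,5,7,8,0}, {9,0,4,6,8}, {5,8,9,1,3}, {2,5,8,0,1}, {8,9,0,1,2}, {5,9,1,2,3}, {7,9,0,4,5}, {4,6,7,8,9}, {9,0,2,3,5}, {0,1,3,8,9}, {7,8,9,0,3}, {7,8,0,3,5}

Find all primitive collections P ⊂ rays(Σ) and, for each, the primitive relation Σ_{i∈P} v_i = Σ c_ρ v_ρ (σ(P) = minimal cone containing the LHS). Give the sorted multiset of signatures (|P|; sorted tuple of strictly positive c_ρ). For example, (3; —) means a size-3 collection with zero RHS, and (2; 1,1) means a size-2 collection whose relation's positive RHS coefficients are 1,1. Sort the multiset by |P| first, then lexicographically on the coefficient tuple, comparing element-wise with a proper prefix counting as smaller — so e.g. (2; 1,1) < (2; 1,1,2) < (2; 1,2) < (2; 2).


Minimal non-faces — 14 found among 10 rays, 24 max cones:

  P={1,6}:  v_{1} + v_{6} = 0  →  sig = (2; —)
  P={1,4}:  v_{1} + v_{4} = v_{5}  →  sig = (2; 1)
  P={1,7}:  v_{1} + v_{7} = v_{3}  →  sig = (2; 1)
  P={3,6}:  v_{3} + v_{6} = v_{7}  →  sig = (2; 1)
  P={5,6}:  v_{5} + v_{6} = v_{4}  →  sig = (2; 1)
  P={3,4}:  v_{3} + v_{4} = v_{5} + v_{7}  →  sig = (2; 1,1)
  P={2,6}:  v_{2} + v_{6} = v_{0} + v_{5} + v_{9}  →  sig = (2; 1,1,1)
  P={2,7}:  v_{2} + v_{7} = v_{0} + v_{3} + v_{5} + v_{9}  →  sig = (2; 1,1,1,1)
  P={2,4}:  v_{2} + v_{4} = v_{0} + 2·v_{5} + v_{9}  →  sig = (2; 1,1,2)
  P={2,3,8}:  v_{2} + v_{3} + v_{8} = v_{1}  →  sig = (3; 1)
  P={0,1,5,9}:  v_{0} + v_{1} + v_{5} + v_{9} = v_{2}  →  sig = (4; 1)
  P={0,3,5,8,9}:  v_{0} + v_{3} + v_{5} + v_{8} + v_{9} = 0  →  sig = (5; —)
  P={0,5,7,8,9}:  v_{0} + v_{5} + v_{7} + v_{8} + v_{9} = v_{6}  →  sig = (5; 1)
  P={0,4,7,8,9}:  v_{0} + v_{4} + v_{7} + v_{8} + v_{9} = 2·v_{6}  →  sig = (5; 2)

Signatures (|P|; sorted positive RHS coefficients), sorted:
    |P|=2: 9 collections, coeffs (), (1), (1), (1), (1), (1,1), (1,1,1), (1,1,1,1), (1,1,2)
    |P|=3: 1 collection, coeffs (1)
    |P|=4: 1 collection, coeffs (1)
    |P|=5: 3 collections, coeffs (), (1), (2)


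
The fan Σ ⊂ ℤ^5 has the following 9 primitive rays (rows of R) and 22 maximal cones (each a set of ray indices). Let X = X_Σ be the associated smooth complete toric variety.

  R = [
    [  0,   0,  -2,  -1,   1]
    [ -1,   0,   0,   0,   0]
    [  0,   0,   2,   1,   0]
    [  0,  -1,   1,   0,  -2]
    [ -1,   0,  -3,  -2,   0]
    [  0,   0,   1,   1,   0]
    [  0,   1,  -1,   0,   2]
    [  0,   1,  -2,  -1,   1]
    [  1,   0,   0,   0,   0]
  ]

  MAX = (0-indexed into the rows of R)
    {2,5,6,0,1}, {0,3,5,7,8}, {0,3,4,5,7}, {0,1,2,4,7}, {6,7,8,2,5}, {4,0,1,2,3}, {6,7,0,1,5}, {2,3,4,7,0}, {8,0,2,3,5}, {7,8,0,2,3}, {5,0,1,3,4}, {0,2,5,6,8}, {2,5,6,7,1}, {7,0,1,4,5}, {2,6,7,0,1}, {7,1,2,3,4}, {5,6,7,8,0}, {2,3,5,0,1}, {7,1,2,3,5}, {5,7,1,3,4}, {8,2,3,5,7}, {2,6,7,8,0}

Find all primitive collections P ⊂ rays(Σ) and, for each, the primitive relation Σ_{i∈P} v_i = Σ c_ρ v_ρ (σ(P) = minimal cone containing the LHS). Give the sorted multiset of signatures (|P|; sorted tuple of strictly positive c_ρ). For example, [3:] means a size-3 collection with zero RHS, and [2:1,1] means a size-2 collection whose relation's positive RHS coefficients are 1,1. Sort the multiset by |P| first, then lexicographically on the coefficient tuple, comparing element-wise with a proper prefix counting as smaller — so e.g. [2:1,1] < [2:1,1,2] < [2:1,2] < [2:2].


Δ(Σ) — 9 vertices, 7 min non-faces:

  P = {1,8}:  v_{1} + v_{8} = 0  so sig = [2:]
  P = {3,6}:  v_{3} + v_{6} = 0  so sig = [2:]
  P = {4,6}:  v_{4} + v_{6} = v_{0} + v_{1} + v_{7}  so sig = [2:1,1,1]
  P = {4,8}:  v_{4} + v_{8} = v_{0} + v_{3} + v_{7}  so sig = [2:1,1,1]
  P = {2,4,5}:  v_{2} + v_{4} + v_{5} = v_{1}  so sig = [3:1]
  P = {0,1,3,7}:  v_{0} + v_{1} + v_{3} + v_{7} = v_{4}  so sig = [4:1]
  P = {0,2,5,7}:  v_{0} + v_{2} + v_{5} + v_{7} = v_{6}  so sig = [4:1]

Hence PRS(X_Σ) =
[[2:], [2:], [2:1,1,1], [2:1,1,1], [3:1], [4:1], [4:1]]


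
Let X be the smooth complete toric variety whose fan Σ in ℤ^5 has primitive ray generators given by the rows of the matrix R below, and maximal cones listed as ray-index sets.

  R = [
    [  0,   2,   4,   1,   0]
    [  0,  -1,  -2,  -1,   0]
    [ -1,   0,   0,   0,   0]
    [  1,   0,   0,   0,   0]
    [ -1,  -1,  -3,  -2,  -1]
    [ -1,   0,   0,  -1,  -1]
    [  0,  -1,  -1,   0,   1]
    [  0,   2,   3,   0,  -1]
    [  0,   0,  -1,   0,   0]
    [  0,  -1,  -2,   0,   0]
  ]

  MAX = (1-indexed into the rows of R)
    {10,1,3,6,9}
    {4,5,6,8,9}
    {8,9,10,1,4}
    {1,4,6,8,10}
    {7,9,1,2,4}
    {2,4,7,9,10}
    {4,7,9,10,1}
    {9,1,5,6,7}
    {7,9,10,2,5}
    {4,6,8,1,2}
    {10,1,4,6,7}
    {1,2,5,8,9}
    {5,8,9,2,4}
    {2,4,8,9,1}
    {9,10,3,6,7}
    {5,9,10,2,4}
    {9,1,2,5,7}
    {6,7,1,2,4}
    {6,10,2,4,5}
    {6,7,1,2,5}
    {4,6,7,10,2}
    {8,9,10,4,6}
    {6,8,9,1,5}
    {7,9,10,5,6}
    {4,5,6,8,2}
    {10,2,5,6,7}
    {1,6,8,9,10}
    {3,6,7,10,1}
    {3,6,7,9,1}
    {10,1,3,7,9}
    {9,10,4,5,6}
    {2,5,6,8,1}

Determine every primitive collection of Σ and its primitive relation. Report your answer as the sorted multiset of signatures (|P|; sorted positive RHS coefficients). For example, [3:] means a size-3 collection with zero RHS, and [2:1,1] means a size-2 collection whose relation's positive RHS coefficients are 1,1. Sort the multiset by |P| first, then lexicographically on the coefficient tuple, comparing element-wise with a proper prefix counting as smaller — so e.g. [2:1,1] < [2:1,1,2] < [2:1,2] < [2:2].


Δ(Σ) — 10 vertices, 15 min non-faces:

  P={3,4}:  v_{3} + v_{4} = 0 ; sig = [2:]
  P={7,8}:  v_{7} + v_{8} = v_{1} + v_{2} ; sig = [2:1,1]
  P={2,3}:  v_{2} + v_{3} = v_{6} + v_{7} + v_{9} ; sig = [2:1,1,1]
  P={3,8}:  v_{3} + v_{8} = v_{1} + v_{6} + v_{9} ; sig = [2:1,1,1]
  P={3,5}:  v_{3} + v_{5} = 2·v_{6} + v_{7} + 2·v_{9} ; sig = [2:1,2,2]
  P={1,2,10}:  v_{1} + v_{2} + v_{10} = 0 ; sig = [3:]
  P={2,6,9}:  v_{2} + v_{6} + v_{9} = v_{5} ; sig = [3:1]
  P={1,4,5}:  v_{1} + v_{4} + v_{5} = v_{2} + v_{8} ; sig = [3:1,1]
  P={1,5,10}:  v_{1} + v_{5} + v_{10} = v_{6} + v_{9} ; sig = [3:1,1]
  P={2,8,10}:  v_{2} + v_{8} + v_{10} = v_{4} + v_{6} + v_{9} ; sig = [3:1,1,1]
  P={5,8,10}:  v_{5} + v_{8} + v_{10} = v_{4} + 2·v_{6} + 2·v_{9} ; sig = [3:1,2,2]
  P={4,5,7}:  v_{4} + v_{5} + v_{7} = 2·v_{2} ; sig = [3:2]
  P={1,4,6,9}:  v_{1} + v_{4} + v_{6} + v_{9} = v_{8} ; sig = [4:1]
  P={4,6,7,9}:  v_{4} + v_{6} + v_{7} + v_{9} = v_{2} ; sig = [4:1]
  P={1,6,7,9,10}:  v_{1} + v_{6} + v_{7} + v_{9} + v_{10} = v_{3} ; sig = [5:1]

Signatures (|P|; sorted positive RHS coefficients), sorted:
    [2:]
    [2:1,1]
    [2:1,1,1]
    [2:1,1,1]
    [2:1,2,2]
    [3:]
    [3:1]
    [3:1,1]
    [3:1,1]
    [3:1,1,1]
    [3:1,2,2]
    [3:2]
    [4:1]
    [4:1]
    [5:1]


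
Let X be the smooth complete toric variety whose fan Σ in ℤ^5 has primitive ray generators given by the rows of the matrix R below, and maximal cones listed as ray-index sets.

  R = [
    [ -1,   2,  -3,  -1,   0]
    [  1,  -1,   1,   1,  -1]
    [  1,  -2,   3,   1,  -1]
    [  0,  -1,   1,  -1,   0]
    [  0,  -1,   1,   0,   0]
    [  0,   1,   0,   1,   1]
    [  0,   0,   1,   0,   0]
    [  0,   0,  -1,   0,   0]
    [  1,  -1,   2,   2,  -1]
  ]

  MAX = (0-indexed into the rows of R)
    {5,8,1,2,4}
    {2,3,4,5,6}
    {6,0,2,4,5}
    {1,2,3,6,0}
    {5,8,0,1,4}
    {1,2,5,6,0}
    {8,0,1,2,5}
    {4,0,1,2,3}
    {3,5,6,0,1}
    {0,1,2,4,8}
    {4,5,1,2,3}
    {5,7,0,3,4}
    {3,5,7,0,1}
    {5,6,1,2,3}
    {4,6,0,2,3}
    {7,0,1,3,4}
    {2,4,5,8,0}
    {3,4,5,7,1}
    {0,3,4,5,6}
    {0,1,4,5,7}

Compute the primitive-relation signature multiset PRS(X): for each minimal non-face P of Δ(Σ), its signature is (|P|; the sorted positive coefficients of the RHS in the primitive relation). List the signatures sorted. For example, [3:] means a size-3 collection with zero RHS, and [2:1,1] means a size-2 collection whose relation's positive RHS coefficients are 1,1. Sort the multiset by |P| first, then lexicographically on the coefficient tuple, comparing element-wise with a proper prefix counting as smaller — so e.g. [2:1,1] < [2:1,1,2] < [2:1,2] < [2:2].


Σ has 9 primitive collections:

  {6,7}:  v_{6} + v_{7} = 0  so sig = [2:]
  {3,8}:  v_{3} + v_{8} = v_{2}  so sig = [2:1]
  {2,7}:  v_{2} + v_{7} = v_{1} + v_{4}  so sig = [2:1,1]
  {6,8}:  v_{6} + v_{8} = v_{0} + 2·v_{2} + v_{5}  so sig = [2:1,1,2]
  {7,8}:  v_{7} + v_{8} = v_{0} + 2·v_{1} + 2·v_{4} + v_{5}  so sig = [2:1,1,2,2]
  {1,4,6}:  v_{1} + v_{4} + v_{6} = v_{2}  so sig = [3:1]
  {0,2,3,5}:  v_{0} + v_{2} + v_{3} + v_{5} = v_{6}  so sig = [4:1]
  {0,1,3,4,5}:  v_{0} + v_{1} + v_{3} + v_{4} + v_{5} = 0  so sig = [5:]
  {0,1,2,4,5}:  v_{0} + v_{1} + v_{2} + v_{4} + v_{5} = v_{8}  so sig = [5:1]

Sorted signature multiset PRS(X):
    [2:]
    [2:1]
    [2:1,1]
    [2:1,1,2]
    [2:1,1,2,2]
    [3:1]
    [4:1]
    [5:]
    [5:1]


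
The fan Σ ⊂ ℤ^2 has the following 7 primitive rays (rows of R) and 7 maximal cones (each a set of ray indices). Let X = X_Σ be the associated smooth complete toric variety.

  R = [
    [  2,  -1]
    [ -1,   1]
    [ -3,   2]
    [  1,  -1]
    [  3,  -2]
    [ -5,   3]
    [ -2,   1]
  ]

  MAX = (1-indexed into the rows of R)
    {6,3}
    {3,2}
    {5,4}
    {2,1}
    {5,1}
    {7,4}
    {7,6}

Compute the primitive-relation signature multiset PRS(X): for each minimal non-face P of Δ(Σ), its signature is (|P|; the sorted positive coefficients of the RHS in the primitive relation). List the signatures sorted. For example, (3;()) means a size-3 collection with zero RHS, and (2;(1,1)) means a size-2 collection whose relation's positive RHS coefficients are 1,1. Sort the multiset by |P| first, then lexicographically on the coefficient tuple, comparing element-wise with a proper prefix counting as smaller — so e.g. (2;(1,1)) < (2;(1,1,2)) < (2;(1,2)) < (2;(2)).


Σ has 14 primitive collections:

  P={1,7}:  v_{1} + v_{7} = 0  ⇒ sig = (2;())
  P={2,4}:  v_{2} + v_{4} = 0  ⇒ sig = (2;())
  P={3,5}:  v_{3} + v_{5} = 0  ⇒ sig = (2;())
  P={1,3}:  v_{1} + v_{3} = v_{2}  ⇒ sig = (2;(1))
  P={1,4}:  v_{1} + v_{4} = v_{5}  ⇒ sig = (2;(1))
  P={1,6}:  v_{1} + v_{6} = v_{3}  ⇒ sig = (2;(1))
  P={2,5}:  v_{2} + v_{5} = v_{1}  ⇒ sig = (2;(1))
  P={2,7}:  v_{2} + v_{7} = v_{3}  ⇒ sig = (2;(1))
  P={3,4}:  v_{3} + v_{4} = v_{7}  ⇒ sig = (2;(1))
  P={3,7}:  v_{3} + v_{7} = v_{6}  ⇒ sig = (2;(1))
  P={5,6}:  v_{5} + v_{6} = v_{7}  ⇒ sig = (2;(1))
  P={5,7}:  v_{5} + v_{7} = v_{4}  ⇒ sig = (2;(1))
  P={2,6}:  v_{2} + v_{6} = 2·v_{3}  ⇒ sig = (2;(2))
  P={4,6}:  v_{4} + v_{6} = 2·v_{7}  ⇒ sig = (2;(2))

Signatures (|P|; sorted positive RHS coefficients), sorted:
{ (2;()) ×3,  (2;(1)) ×9,  (2;(2)) ×2 }


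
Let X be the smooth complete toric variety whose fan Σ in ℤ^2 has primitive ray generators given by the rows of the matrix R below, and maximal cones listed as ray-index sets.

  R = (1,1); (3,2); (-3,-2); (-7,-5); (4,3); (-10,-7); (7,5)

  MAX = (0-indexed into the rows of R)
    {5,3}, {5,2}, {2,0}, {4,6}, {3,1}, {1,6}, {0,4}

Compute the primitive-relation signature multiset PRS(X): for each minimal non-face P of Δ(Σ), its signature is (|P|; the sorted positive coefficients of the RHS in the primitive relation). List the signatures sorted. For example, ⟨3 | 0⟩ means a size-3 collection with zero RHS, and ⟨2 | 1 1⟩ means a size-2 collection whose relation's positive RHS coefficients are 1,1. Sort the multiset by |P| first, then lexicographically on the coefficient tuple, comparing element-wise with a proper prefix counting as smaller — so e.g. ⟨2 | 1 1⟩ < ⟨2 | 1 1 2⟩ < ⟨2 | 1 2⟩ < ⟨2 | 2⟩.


Primitive collections (14):

  P={1,2}:  v_{1} + v_{2} = 0  ⇒ sig = ⟨2 | 0⟩
  P={3,6}:  v_{3} + v_{6} = 0  ⇒ sig = ⟨2 | 0⟩
  P={0,1}:  v_{0} + v_{1} = v_{4}  ⇒ sig = ⟨2 | 1⟩
  P={1,4}:  v_{1} + v_{4} = v_{6}  ⇒ sig = ⟨2 | 1⟩
  P={1,5}:  v_{1} + v_{5} = v_{3}  ⇒ sig = ⟨2 | 1⟩
  P={2,3}:  v_{2} + v_{3} = v_{5}  ⇒ sig = ⟨2 | 1⟩
  P={2,4}:  v_{2} + v_{4} = v_{0}  ⇒ sig = ⟨2 | 1⟩
  P={2,6}:  v_{2} + v_{6} = v_{4}  ⇒ sig = ⟨2 | 1⟩
  P={3,4}:  v_{3} + v_{4} = v_{2}  ⇒ sig = ⟨2 | 1⟩
  P={5,6}:  v_{5} + v_{6} = v_{2}  ⇒ sig = ⟨2 | 1⟩
  P={0,3}:  v_{0} + v_{3} = 2·v_{2}  ⇒ sig = ⟨2 | 2⟩
  P={0,6}:  v_{0} + v_{6} = 2·v_{4}  ⇒ sig = ⟨2 | 2⟩
  P={4,5}:  v_{4} + v_{5} = 2·v_{2}  ⇒ sig = ⟨2 | 2⟩
  P={0,5}:  v_{0} + v_{5} = 3·v_{2}  ⇒ sig = ⟨2 | 3⟩

so the primitive-relation signature multiset is
[⟨2 | 0⟩, ⟨2 | 0⟩, ⟨2 | 1⟩, ⟨2 | 1⟩, ⟨2 | 1⟩, ⟨2 | 1⟩, ⟨2 | 1⟩, ⟨2 | 1⟩, ⟨2 | 1⟩, ⟨2 | 1⟩, ⟨2 | 2⟩, ⟨2 | 2⟩, ⟨2 | 2⟩, ⟨2 | 3⟩]


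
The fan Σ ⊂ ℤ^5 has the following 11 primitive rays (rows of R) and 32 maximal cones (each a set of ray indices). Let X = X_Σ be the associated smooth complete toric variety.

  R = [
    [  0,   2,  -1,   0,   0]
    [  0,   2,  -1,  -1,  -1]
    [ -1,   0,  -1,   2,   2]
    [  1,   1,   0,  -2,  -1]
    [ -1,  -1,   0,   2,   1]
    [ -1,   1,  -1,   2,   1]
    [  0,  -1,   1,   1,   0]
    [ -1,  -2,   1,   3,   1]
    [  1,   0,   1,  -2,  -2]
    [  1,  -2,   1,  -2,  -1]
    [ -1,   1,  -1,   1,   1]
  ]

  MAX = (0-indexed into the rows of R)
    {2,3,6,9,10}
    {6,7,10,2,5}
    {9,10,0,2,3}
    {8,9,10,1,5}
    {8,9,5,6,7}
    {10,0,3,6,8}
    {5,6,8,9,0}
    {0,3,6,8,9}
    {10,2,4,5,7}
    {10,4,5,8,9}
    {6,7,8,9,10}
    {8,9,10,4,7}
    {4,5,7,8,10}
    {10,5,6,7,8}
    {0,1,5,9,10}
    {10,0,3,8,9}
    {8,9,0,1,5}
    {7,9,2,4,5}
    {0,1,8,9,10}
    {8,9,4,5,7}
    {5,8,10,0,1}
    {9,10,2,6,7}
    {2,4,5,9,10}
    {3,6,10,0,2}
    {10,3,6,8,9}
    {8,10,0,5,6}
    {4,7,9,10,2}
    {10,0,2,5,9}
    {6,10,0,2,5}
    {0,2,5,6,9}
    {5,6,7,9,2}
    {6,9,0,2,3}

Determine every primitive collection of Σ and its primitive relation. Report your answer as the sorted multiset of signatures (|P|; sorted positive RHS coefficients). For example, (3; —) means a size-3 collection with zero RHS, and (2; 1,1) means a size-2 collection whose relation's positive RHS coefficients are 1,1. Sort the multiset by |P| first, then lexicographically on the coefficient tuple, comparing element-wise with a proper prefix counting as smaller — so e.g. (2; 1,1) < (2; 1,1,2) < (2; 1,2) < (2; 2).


Σ has 16 primitive collections:

  P = {2,8}:  v_{2} + v_{8} = 0 ; sig = (2; —)
  P = {3,4}:  v_{3} + v_{4} = 0 ; sig = (2; —)
  P = {0,4}:  v_{0} + v_{4} = v_{5} ; sig = (2; 1)
  P = {3,5}:  v_{3} + v_{5} = v_{0} ; sig = (2; 1)
  P = {3,7}:  v_{3} + v_{7} = v_{6} ; sig = (2; 1)
  P = {4,6}:  v_{4} + v_{6} = v_{7} ; sig = (2; 1)
  P = {0,7}:  v_{0} + v_{7} = v_{5} + v_{6} ; sig = (2; 1,1)
  P = {1,6}:  v_{1} + v_{6} = v_{5} + v_{8} ; sig = (2; 1,1)
  P = {1,7}:  v_{1} + v_{7} = v_{4} + v_{5} + v_{8} ; sig = (2; 1,1,1)
  P = {1,2}:  v_{1} + v_{2} = v_{0} + v_{5} + v_{9} + v_{10} ; sig = (2; 1,1,1,1)
  P = {1,3}:  v_{1} + v_{3} = 2·v_{0} + v_{8} + v_{9} + v_{10} ; sig = (2; 1,1,1,2)
  P = {1,4}:  v_{1} + v_{4} = 2·v_{5} + v_{8} + v_{9} + v_{10} ; sig = (2; 1,1,1,2)
  P = {0,6,9,10}:  v_{0} + v_{6} + v_{9} + v_{10} = 0 ; sig = (4; —)
  P = {5,6,9,10}:  v_{5} + v_{6} + v_{9} + v_{10} = v_{4} ; sig = (4; 1)
  P = {5,7,9,10}:  v_{5} + v_{7} + v_{9} + v_{10} = 2·v_{4} ; sig = (4; 2)
  P = {0,5,8,9,10}:  v_{0} + v_{5} + v_{8} + v_{9} + v_{10} = v_{1} ; sig = (5; 1)

so the primitive-relation signature multiset is
{ (2; —) ×2,  (2; 1) ×4,  (2; 1,1) ×2,  (2; 1,1,1),  (2; 1,1,1,1),  (2; 1,1,1,2) ×2,  (4; —),  (4; 1),  (4; 2),  (5; 1) }


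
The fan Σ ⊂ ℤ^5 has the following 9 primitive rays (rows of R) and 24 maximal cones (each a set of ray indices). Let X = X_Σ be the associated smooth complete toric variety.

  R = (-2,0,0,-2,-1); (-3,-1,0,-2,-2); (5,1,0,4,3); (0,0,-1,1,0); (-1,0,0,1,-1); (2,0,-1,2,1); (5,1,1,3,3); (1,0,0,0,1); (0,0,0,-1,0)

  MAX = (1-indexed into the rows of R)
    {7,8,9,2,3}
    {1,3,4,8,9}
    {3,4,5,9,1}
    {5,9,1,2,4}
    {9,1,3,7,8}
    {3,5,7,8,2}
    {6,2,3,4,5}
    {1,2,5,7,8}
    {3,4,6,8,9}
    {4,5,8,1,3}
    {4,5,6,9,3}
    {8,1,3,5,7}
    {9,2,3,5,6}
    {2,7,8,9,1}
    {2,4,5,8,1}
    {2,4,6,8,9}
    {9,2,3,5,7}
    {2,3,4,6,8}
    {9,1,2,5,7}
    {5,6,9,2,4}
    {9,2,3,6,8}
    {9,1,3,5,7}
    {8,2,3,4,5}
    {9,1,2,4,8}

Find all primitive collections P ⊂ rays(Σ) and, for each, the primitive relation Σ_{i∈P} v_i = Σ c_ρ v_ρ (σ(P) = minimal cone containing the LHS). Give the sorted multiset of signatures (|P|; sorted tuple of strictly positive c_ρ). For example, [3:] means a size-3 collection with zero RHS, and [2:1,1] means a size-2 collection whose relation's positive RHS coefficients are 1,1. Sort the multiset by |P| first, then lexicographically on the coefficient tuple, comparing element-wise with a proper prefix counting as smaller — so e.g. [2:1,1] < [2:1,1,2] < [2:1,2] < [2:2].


Primitive collections (7):

  P = {4,7}:  v_{4} + v_{7} = v_{3}  so sig = [2:1]
  P = {1,6}:  v_{1} + v_{6} = v_{4} + v_{9}  so sig = [2:1,1]
  P = {6,7}:  v_{6} + v_{7} = v_{2} + 2·v_{3} + v_{9}  so sig = [2:1,1,2]
  P = {1,2,3}:  v_{1} + v_{2} + v_{3} = 0  so sig = [3:]
  P = {5,8,9}:  v_{5} + v_{8} + v_{9} = 0  so sig = [3:]
  P = {5,6,8}:  v_{5} + v_{6} + v_{8} = v_{2} + v_{3} + v_{4}  so sig = [3:1,1,1]
  P = {2,3,4,9}:  v_{2} + v_{3} + v_{4} + v_{9} = v_{6}  so sig = [4:1]

so the primitive-relation signature multiset is
    |P|=2: 3 collections, coeffs (1), (1,1), (1,1,2)
    |P|=3: 3 collections, coeffs (), (), (1,1,1)
    |P|=4: 1 collection, coeffs (1)


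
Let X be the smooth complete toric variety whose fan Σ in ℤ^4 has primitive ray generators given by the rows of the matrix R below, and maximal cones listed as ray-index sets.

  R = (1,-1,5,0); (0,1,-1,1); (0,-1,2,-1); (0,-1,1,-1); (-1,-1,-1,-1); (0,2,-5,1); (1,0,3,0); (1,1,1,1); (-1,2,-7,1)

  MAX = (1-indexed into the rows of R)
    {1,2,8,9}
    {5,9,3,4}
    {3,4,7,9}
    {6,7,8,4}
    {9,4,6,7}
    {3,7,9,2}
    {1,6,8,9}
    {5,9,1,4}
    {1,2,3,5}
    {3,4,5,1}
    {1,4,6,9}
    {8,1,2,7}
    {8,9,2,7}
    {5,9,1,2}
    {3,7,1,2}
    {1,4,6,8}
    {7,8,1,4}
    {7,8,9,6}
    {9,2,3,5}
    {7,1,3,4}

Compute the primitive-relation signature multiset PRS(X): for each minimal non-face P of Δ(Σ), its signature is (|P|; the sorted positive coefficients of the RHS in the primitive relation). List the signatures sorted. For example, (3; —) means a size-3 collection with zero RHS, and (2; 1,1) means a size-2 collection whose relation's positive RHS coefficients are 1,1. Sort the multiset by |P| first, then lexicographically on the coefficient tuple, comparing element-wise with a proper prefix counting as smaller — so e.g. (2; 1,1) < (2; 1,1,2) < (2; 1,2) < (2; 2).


Minimal non-faces — 11 found among 9 rays, 20 max cones:

  P={2,4}:  v_{2} + v_{4} = 0  →  sig = (2; —)
  P={5,8}:  v_{5} + v_{8} = 0  →  sig = (2; —)
  P={3,8}:  v_{3} + v_{8} = v_{7}  →  sig = (2; 1)
  P={5,7}:  v_{5} + v_{7} = v_{3}  →  sig = (2; 1)
  P={2,6}:  v_{2} + v_{6} = v_{8} + v_{9}  →  sig = (2; 1,1)
  P={5,6}:  v_{5} + v_{6} = v_{4} + v_{9}  →  sig = (2; 1,1)
  P={3,6}:  v_{3} + v_{6} = v_{4} + v_{7} + v_{9}  →  sig = (2; 1,1,1)
  P={1,3,9}:  v_{1} + v_{3} + v_{9} = 0  →  sig = (3; —)
  P={1,7,9}:  v_{1} + v_{7} + v_{9} = v_{8}  →  sig = (3; 1)
  P={4,8,9}:  v_{4} + v_{8} + v_{9} = v_{6}  →  sig = (3; 1)
  P={1,6,7}:  v_{1} + v_{6} + v_{7} = v_{4} + 2·v_{8}  →  sig = (3; 1,2)

so the primitive-relation signature multiset is
[(2; —), (2; —), (2; 1), (2; 1), (2; 1,1), (2; 1,1), (2; 1,1,1), (3; —), (3; 1), (3; 1), (3; 1,2)]


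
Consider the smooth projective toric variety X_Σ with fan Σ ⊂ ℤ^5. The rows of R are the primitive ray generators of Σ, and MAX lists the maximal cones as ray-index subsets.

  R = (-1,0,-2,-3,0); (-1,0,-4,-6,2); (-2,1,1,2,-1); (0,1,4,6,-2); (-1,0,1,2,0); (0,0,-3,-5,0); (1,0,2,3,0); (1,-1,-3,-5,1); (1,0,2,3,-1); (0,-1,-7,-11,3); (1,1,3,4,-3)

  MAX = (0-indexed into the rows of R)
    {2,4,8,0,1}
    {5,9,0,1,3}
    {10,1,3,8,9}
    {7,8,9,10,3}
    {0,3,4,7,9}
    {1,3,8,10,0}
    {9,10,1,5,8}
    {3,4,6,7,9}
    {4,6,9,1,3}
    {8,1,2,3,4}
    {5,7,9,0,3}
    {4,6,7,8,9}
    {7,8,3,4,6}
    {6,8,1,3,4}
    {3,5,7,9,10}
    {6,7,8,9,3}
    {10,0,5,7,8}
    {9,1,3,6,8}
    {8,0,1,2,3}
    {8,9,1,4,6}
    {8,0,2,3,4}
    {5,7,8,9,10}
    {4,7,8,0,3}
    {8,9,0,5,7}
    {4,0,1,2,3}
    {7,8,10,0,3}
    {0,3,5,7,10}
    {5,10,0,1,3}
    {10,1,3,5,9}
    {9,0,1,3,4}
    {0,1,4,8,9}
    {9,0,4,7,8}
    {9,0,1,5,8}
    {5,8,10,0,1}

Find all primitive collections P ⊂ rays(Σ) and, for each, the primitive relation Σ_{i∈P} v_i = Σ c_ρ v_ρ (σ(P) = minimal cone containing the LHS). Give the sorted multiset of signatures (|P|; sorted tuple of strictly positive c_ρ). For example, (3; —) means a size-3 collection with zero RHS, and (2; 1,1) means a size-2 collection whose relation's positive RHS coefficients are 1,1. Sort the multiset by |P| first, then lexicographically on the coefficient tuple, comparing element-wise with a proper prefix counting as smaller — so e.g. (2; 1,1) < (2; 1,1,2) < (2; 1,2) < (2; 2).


|primitive collections| = 16. Relations:

  • {0,6}:  v_{0} + v_{6} = 0  so sig = (2; —)
  • {1,7}:  v_{1} + v_{7} = v_{9}  so sig = (2; 1)
  • {2,7}:  v_{2} + v_{7} = v_{0}  so sig = (2; 1)
  • {4,5}:  v_{4} + v_{5} = v_{0}  so sig = (2; 1)
  • {2,9}:  v_{2} + v_{9} = v_{0} + v_{1}  so sig = (2; 1,1)
  • {4,10}:  v_{4} + v_{10} = v_{0} + v_{3} + v_{8}  so sig = (2; 1,1,1)
  • {5,6}:  v_{5} + v_{6} = v_{3} + v_{8} + v_{9}  so sig = (2; 1,1,1)
  • {2,6}:  v_{2} + v_{6} = v_{1} + v_{3} + v_{4} + v_{8}  so sig = (2; 1,1,1,1)
  • {2,5}:  v_{2} + v_{5} = 2·v_{0} + v_{1} + v_{3} + v_{8}  so sig = (2; 1,1,1,2)
  • {6,10}:  v_{6} + v_{10} = 2·v_{3} + 2·v_{8} + v_{9}  so sig = (2; 1,2,2)
  • {2,10}:  v_{2} + v_{10} = 2·v_{0} + v_{1} + 2·v_{3} + 2·v_{8}  so sig = (2; 1,2,2,2)
  • {3,5,8}:  v_{3} + v_{5} + v_{8} = v_{10}  so sig = (3; 1)
  • {0,9,10}:  v_{0} + v_{9} + v_{10} = 2·v_{5}  so sig = (3; 2)
  • {3,4,8,9}:  v_{3} + v_{4} + v_{8} + v_{9} = 0  so sig = (4; —)
  • {0,3,8,9}:  v_{0} + v_{3} + v_{8} + v_{9} = v_{5}  so sig = (4; 1)
  • {0,1,3,4,8}:  v_{0} + v_{1} + v_{3} + v_{4} + v_{8} = v_{2}  so sig = (5; 1)

Signatures (|P|; sorted positive RHS coefficients), sorted:
[(2; —), (2; 1), (2; 1), (2; 1), (2; 1,1), (2; 1,1,1), (2; 1,1,1), (2; 1,1,1,1), (2; 1,1,1,2), (2; 1,2,2), (2; 1,2,2,2), (3; 1), (3; 2), (4; —), (4; 1), (5; 1)]
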